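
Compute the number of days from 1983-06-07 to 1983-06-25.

Within June 1983: 25 − 7 = 18 days.

18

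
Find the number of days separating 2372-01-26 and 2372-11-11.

January 2372: 31 − 26 = 5 days remain.
Then 9 full months totalling 274 days.
November 1–11, 2372: 11 days.
Total: 5 + 274 + 11 = 290 days.

290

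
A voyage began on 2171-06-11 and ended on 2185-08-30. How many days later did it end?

Day-of-year of June 11, 2171: 162.
Day-of-year of August 30, 2185: 242.
2171 has 365 days, so 365 − 162 = 203 days remain in 2171.
Full years 2172–2184: 9 common + 4 leap = 9×365 + 4×366 = 4749 days.
Total: 203 + 4749 + 242 = 5194 days.

5194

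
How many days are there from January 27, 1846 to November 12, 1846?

289

January 1846: 31 − 27 = 4 days remain.
Then 9 full months totalling 273 days.
November 1–12, 1846: 12 days.
Total: 4 + 273 + 12 = 289 days.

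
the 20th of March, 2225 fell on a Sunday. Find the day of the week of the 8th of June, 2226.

March 2225: 31 − 20 = 11 days remain.
Then 14 full months totalling 426 days.
June 1–8, 2226: 8 days.
Total: 11 + 426 + 8 = 445 days.
445 mod 7 = 4, so 4 days after Sunday is Thursday.

Thursday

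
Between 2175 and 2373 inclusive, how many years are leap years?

Years divisible by 4: 2176, 2180, …, 2372 — 50 in all.
Of these, 2200, 2300 are divisible by 100 but not 400, so not leap.
Leap years: 50 − 2 = 48.

48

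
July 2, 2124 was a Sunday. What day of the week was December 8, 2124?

July 2124: 31 − 2 = 29 days remain.
Then August (31), September (30), October (31), November (30): 31 + 30 + 31 + 30 = 122 days.
December 1–8, 2124: 8 days.
Total: 29 + 122 + 8 = 159 days.
159 mod 7 = 5, so 5 days after Sunday is Friday.

Friday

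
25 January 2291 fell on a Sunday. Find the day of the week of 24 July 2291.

Friday

January 2291: 31 − 25 = 6 days remain.
Then February 2291 (28), March (31), April (30), May (31), June (30): 28 + 31 + 30 + 31 + 30 = 150 days.
July 1–24, 2291: 24 days.
Total: 6 + 150 + 24 = 180 days.
180 mod 7 = 5, so 5 days after Sunday is Friday.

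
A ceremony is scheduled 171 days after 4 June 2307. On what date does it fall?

22 November 2307

Count 171 days after June 4, 2307:
June 2307: 30 − 4 = 26 days remain.
Then July (31), August (31), September (30), October (31): 31 + 31 + 30 + 31 = 123 days.
November 1–22, 2307: 22 days.
Total: 26 + 123 + 22 = 171 days.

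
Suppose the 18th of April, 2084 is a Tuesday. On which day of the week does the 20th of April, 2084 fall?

Thursday

Within April 2084: 20 − 18 = 2 days.
2 mod 7 = 2, so 2 days after Tuesday is Thursday.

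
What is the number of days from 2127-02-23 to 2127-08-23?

181

February 2127: 28 − 23 = 5 days remain (2127 is not a leap year, so February has 28 days).
Then March (31), April (30), May (31), June (30), July (31): 31 + 30 + 31 + 30 + 31 = 153 days.
August 1–23, 2127: 23 days.
Total: 5 + 153 + 23 = 181 days.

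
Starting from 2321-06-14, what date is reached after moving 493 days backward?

2320-02-07

Count 493 days before June 14, 2321:
February 7, 2320 → February 7, 2321: 366 days (2320 is a leap year).
February 2321: 28 − 7 = 21 days remain (2321 is not a leap year, so February has 28 days).
Then March (31), April (30), May (31): 31 + 30 + 31 = 92 days.
June 1–14, 2321: 14 days.
Residual: 127 days.
Total: 493 days.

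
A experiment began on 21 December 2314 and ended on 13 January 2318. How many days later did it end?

December 21, 2314 → December 21, 2315: 365 days.
December 21, 2315 → December 21, 2316: 366 days (2316 is a leap year).
December 21, 2316 → December 21, 2317: 365 days.
December 2317: 31 − 21 = 10 days remain.
January 1–13, 2318: 13 days.
Residual: 23 days.
Total: 1119 days.

1119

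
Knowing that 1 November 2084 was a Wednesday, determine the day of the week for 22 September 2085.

November 2084: 30 − 1 = 29 days remain.
Then 9 full months totalling 274 days.
September 1–22, 2085: 22 days.
Total: 29 + 274 + 22 = 325 days.
325 mod 7 = 3, so 3 days after Wednesday is Saturday.

Saturday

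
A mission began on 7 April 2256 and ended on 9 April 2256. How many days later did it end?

Within April 2256: 9 − 7 = 2 days.

2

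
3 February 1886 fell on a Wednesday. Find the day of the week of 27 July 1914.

Monday

From February 3, 1886 to February 3, 1914: 28 years, of which 6 contain a Feb 29 — 22×365 + 6×366 = 10226 days.
(1900 is not a leap year (divisible by 100 but not 400).)
February 1914: 28 − 3 = 25 days remain (1914 is not a leap year, so February has 28 days).
Then March (31), April (30), May (31), June (30): 31 + 30 + 31 + 30 = 122 days.
July 1–27, 1914: 27 days.
Residual: 174 days.
Total: 10400 days.
10400 mod 7 = 5, so 5 days after Wednesday is Monday.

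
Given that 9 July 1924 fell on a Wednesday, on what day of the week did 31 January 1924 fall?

Thursday

Count forward from the earlier date (January 31, 1924) to the later (July 9, 1924):
January 1924: 31 − 31 = 0 days remain.
Then February 1924 (29), March (31), April (30), May (31), June (30): 29 + 31 + 30 + 31 + 30 = 151 days.
July 1–9, 1924: 9 days.
Total: 0 + 151 + 9 = 160 days.
160 mod 7 = 6, so 6 days before Wednesday is Thursday.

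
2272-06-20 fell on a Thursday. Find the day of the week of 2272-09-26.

Thursday

June 2272: 30 − 20 = 10 days remain.
Then July (31), August (31): 31 + 31 = 62 days.
September 1–26, 2272: 26 days.
Total: 10 + 62 + 26 = 98 days.
98 is a multiple of 7, so 2272-09-26 falls on the same weekday: Thursday.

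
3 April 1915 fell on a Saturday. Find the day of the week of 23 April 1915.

Within April 1915: 23 − 3 = 20 days.
20 mod 7 = 6, so 6 days after Saturday is Friday.

Friday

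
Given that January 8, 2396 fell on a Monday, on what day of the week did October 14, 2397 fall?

Day-of-year of January 8, 2396: 8.
Day-of-year of October 14, 2397: 287.
2396 has 366 days, so 366 − 8 = 358 days remain in 2396.
Total: 358 + 287 = 645 days.
645 mod 7 = 1, so 1 day after Monday is Tuesday.

Tuesday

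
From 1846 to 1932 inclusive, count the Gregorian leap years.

21

Years divisible by 4: 1848, 1852, …, 1932 — 22 in all.
Of these, 1900 is divisible by 100 but not 400, so not leap.
Leap years: 22 − 1 = 21.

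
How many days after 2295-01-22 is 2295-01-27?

Within January 2295: 27 − 22 = 5 days.

5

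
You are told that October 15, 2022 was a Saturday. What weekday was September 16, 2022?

Friday

Count forward from the earlier date (September 16, 2022) to the later (October 15, 2022):
September 2022: 30 − 16 = 14 days remain.
October 1–15, 2022: 15 days.
Total: 14 + 15 = 29 days.
29 mod 7 = 1, so 1 day before Saturday is Friday.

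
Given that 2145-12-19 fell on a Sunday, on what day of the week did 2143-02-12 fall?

Count forward from the earlier date (February 12, 2143) to the later (December 19, 2145):
Day-of-year of February 12, 2143: 43.
Day-of-year of December 19, 2145: 353.
2143 has 365 days, so 365 − 43 = 322 days remain in 2143.
Full years: 2144: 366. Sum = 366.
Total: 322 + 366 + 353 = 1041 days.
1041 mod 7 = 5, so 5 days before Sunday is Tuesday.

Tuesday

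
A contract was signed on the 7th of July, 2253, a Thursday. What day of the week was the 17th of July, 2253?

Sunday

Within July 2253: 17 − 7 = 10 days.
10 mod 7 = 3, so 3 days after Thursday is Sunday.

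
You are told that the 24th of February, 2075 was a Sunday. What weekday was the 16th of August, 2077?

Monday

February 24, 2075 → February 24, 2076: 365 days.
February 24, 2076 → February 24, 2077: 366 days (2076 is a leap year).
February 2077: 28 − 24 = 4 days remain (2077 is not a leap year, so February has 28 days).
Then March (31), April (30), May (31), June (30), July (31): 31 + 30 + 31 + 30 + 31 = 153 days.
August 1–16, 2077: 16 days.
Residual: 173 days.
Total: 904 days.
904 mod 7 = 1, so 1 day after Sunday is Monday.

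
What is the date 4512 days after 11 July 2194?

18 November 2206

Count 4512 days after July 11, 2194:
From July 11, 2194 to July 11, 2206: 12 years, of which 2 contain a Feb 29 — 10×365 + 2×366 = 4382 days.
(2200 is not a leap year (divisible by 100 but not 400).)
July 2206: 31 − 11 = 20 days remain.
Then August (31), September (30), October (31): 31 + 30 + 31 = 92 days.
November 1–18, 2206: 18 days.
Residual: 130 days.
Total: 4512 days.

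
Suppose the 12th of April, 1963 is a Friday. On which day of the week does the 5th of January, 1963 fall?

Saturday

Count forward from the earlier date (January 5, 1963) to the later (April 12, 1963):
January 1963: 31 − 5 = 26 days remain.
Then February 1963 (28), March (31): 28 + 31 = 59 days.
April 1–12, 1963: 12 days.
Total: 26 + 59 + 12 = 97 days.
97 mod 7 = 6, so 6 days before Friday is Saturday.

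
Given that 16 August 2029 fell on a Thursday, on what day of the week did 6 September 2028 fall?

Wednesday

Count forward from the earlier date (September 6, 2028) to the later (August 16, 2029):
September 2028: 30 − 6 = 24 days remain.
Then 10 full months totalling 304 days.
August 1–16, 2029: 16 days.
Total: 24 + 304 + 16 = 344 days.
344 mod 7 = 1, so 1 day before Thursday is Wednesday.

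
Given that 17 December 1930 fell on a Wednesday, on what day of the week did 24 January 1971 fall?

Day-of-year of December 17, 1930: 351.
Day-of-year of January 24, 1971: 24.
1930 has 365 days, so 365 − 351 = 14 days remain in 1930.
Full years 1931–1970: 30 common + 10 leap = 30×365 + 10×366 = 14610 days.
Total: 14 + 14610 + 24 = 14648 days.
14648 mod 7 = 4, so 4 days after Wednesday is Sunday.

Sunday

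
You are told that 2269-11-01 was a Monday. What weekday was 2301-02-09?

From November 1, 2269 to November 1, 2300: 31 years, of which 7 contain a Feb 29 — 24×365 + 7×366 = 11322 days.
(2300 is not a leap year (divisible by 100 but not 400).)
November 2300: 30 − 1 = 29 days remain.
Then December (31), January (31): 31 + 31 = 62 days.
February 1–9, 2301: 9 days (2301 is not a leap year).
Residual: 100 days.
Total: 11422 days.
11422 mod 7 = 5, so 5 days after Monday is Saturday.

Saturday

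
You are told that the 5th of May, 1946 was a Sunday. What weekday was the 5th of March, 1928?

Monday

Count forward from the earlier date (March 5, 1928) to the later (May 5, 1946):
Day-of-year of March 5, 1928: 65.
Day-of-year of May 5, 1946: 125.
1928 has 366 days, so 366 − 65 = 301 days remain in 1928.
Full years 1929–1945: 13 common + 4 leap = 13×365 + 4×366 = 6209 days.
Total: 301 + 6209 + 125 = 6635 days.
6635 mod 7 = 6, so 6 days before Sunday is Monday.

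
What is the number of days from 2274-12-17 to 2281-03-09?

2274

Day-of-year of December 17, 2274: 351.
Day-of-year of March 9, 2281: 68.
2274 has 365 days, so 365 − 351 = 14 days remain in 2274.
Full years: 2275: 365; 2276: 366; 2277: 365; 2278: 365; 2279: 365; 2280: 366. Sum = 2192.
Total: 14 + 2192 + 68 = 2274 days.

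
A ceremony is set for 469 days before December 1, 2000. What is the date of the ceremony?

August 20, 1999

Count 469 days before December 1, 2000:
August 1999: 31 − 20 = 11 days remain.
Then 15 full months totalling 457 days.
December 1, 2000: 1 day.
Total: 11 + 457 + 1 = 469 days.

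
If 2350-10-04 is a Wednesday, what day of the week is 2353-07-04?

Saturday

Day-of-year of October 4, 2350: 277.
Day-of-year of July 4, 2353: 185.
2350 has 365 days, so 365 − 277 = 88 days remain in 2350.
Full years: 2351: 365; 2352: 366. Sum = 731.
Total: 88 + 731 + 185 = 1004 days.
1004 mod 7 = 3, so 3 days after Wednesday is Saturday.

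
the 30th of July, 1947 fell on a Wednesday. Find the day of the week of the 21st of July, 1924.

Monday

Count forward from the earlier date (July 21, 1924) to the later (July 30, 1947):
Day-of-year of July 21, 1924: 203.
Day-of-year of July 30, 1947: 211.
1924 has 366 days, so 366 − 203 = 163 days remain in 1924.
Full years 1925–1946: 17 common + 5 leap = 17×365 + 5×366 = 8035 days.
Total: 163 + 8035 + 211 = 8409 days.
8409 mod 7 = 2, so 2 days before Wednesday is Monday.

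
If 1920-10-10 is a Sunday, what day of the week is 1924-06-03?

Day-of-year of October 10, 1920: 284.
Day-of-year of June 3, 1924: 155.
1920 has 366 days, so 366 − 284 = 82 days remain in 1920.
Full years: 1921: 365; 1922: 365; 1923: 365. Sum = 1095.
Total: 82 + 1095 + 155 = 1332 days.
1332 mod 7 = 2, so 2 days after Sunday is Tuesday.

Tuesday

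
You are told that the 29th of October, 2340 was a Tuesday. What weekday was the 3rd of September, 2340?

Tuesday

Count forward from the earlier date (September 3, 2340) to the later (October 29, 2340):
September 2340: 30 − 3 = 27 days remain.
October 1–29, 2340: 29 days.
Total: 27 + 29 = 56 days.
56 is a multiple of 7, so the 3rd of September, 2340 falls on the same weekday: Tuesday.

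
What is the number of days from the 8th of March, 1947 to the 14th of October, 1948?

March 8, 1947 → March 8, 1948: 366 days (1948 is a leap year).
March 1948: 31 − 8 = 23 days remain.
Then April (30), May (31), June (30), July (31), August (31), September (30): 30 + 31 + 30 + 31 + 31 + 30 = 183 days.
October 1–14, 1948: 14 days.
Residual: 220 days.
Total: 586 days.

586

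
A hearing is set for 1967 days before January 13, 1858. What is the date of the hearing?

August 25, 1852

Count 1967 days before January 13, 1858:
August 25, 1852 → August 25, 1853: 365 days.
August 25, 1853 → August 25, 1854: 365 days.
August 25, 1854 → August 25, 1855: 365 days.
August 25, 1855 → August 25, 1856: 366 days (1856 is a leap year).
August 25, 1856 → August 25, 1857: 365 days.
August 1857: 31 − 25 = 6 days remain.
Then September (30), October (31), November (30), December (31): 30 + 31 + 30 + 31 = 122 days.
January 1–13, 1858: 13 days.
Residual: 141 days.
Total: 1967 days.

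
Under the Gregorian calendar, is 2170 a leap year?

No

2170 is not a leap year.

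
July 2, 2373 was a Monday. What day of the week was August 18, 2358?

Count forward from the earlier date (August 18, 2358) to the later (July 2, 2373):
Day-of-year of August 18, 2358: 230.
Day-of-year of July 2, 2373: 183.
2358 has 365 days, so 365 − 230 = 135 days remain in 2358.
Full years 2359–2372: 10 common + 4 leap = 10×365 + 4×366 = 5114 days.
Total: 135 + 5114 + 183 = 5432 days.
5432 is a multiple of 7, so August 18, 2358 falls on the same weekday: Monday.

Monday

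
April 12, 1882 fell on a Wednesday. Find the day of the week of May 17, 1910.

From April 12, 1882 to April 12, 1910: 28 years, of which 6 contain a Feb 29 — 22×365 + 6×366 = 10226 days.
(1900 is not a leap year (divisible by 100 but not 400).)
April 1910: 30 − 12 = 18 days remain.
May 1–17, 1910: 17 days.
Residual: 35 days.
Total: 10261 days.
10261 mod 7 = 6, so 6 days after Wednesday is Tuesday.

Tuesday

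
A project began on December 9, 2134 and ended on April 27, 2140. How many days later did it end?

1966

December 9, 2134 → December 9, 2135: 365 days.
December 9, 2135 → December 9, 2136: 366 days (2136 is a leap year).
December 9, 2136 → December 9, 2137: 365 days.
December 9, 2137 → December 9, 2138: 365 days.
December 9, 2138 → December 9, 2139: 365 days.
December 2139: 31 − 9 = 22 days remain.
Then January (31), February 2140 (29), March (31): 31 + 29 + 31 = 91 days.
April 1–27, 2140: 27 days.
Residual: 140 days.
Total: 1966 days.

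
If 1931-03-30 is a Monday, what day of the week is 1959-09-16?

Day-of-year of March 30, 1931: 89.
Day-of-year of September 16, 1959: 259.
1931 has 365 days, so 365 − 89 = 276 days remain in 1931.
Full years 1932–1958: 20 common + 7 leap = 20×365 + 7×366 = 9862 days.
Total: 276 + 9862 + 259 = 10397 days.
10397 mod 7 = 2, so 2 days after Monday is Wednesday.

Wednesday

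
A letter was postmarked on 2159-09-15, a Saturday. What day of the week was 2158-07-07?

Friday

Count forward from the earlier date (July 7, 2158) to the later (September 15, 2159):
July 7, 2158 → July 7, 2159: 365 days.
July 2159: 31 − 7 = 24 days remain.
Then August (31): 31 days.
September 1–15, 2159: 15 days.
Residual: 70 days.
Total: 435 days.
435 mod 7 = 1, so 1 day before Saturday is Friday.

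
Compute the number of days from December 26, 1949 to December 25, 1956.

2556

Day-of-year of December 26, 1949: 360.
Day-of-year of December 25, 1956: 360.
1949 has 365 days, so 365 − 360 = 5 days remain in 1949.
Full years: 1950: 365; 1951: 365; 1952: 366; 1953: 365; 1954: 365; 1955: 365. Sum = 2191.
Total: 5 + 2191 + 360 = 2556 days.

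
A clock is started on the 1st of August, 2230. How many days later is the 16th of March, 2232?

593

Day-of-year of August 1, 2230: 213.
Day-of-year of March 16, 2232: 76.
2230 has 365 days, so 365 − 213 = 152 days remain in 2230.
Full years: 2231: 365. Sum = 365.
Total: 152 + 365 + 76 = 593 days.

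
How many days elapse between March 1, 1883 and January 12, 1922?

Day-of-year of March 1, 1883: 60.
Day-of-year of January 12, 1922: 12.
1883 has 365 days, so 365 − 60 = 305 days remain in 1883.
Full years 1884–1921: 29 common + 9 leap = 29×365 + 9×366 = 13879 days.
Total: 305 + 13879 + 12 = 14196 days.

14196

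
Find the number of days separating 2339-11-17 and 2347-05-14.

2735

From November 17, 2339 to November 17, 2346: 7 years, of which 2 contain a Feb 29 — 5×365 + 2×366 = 2557 days.
November 2346: 30 − 17 = 13 days remain.
Then December (31), January (31), February 2347 (28), March (31), April (30): 31 + 31 + 28 + 31 + 30 = 151 days.
May 1–14, 2347: 14 days.
Residual: 178 days.
Total: 2735 days.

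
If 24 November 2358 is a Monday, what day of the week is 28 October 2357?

Monday

Count forward from the earlier date (October 28, 2357) to the later (November 24, 2358):
Day-of-year of October 28, 2357: 301.
Day-of-year of November 24, 2358: 328.
2357 has 365 days, so 365 − 301 = 64 days remain in 2357.
Total: 64 + 328 = 392 days.
392 is a multiple of 7, so 28 October 2357 falls on the same weekday: Monday.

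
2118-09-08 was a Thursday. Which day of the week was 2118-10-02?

Sunday

September 2118: 30 − 8 = 22 days remain.
October 1–2, 2118: 2 days.
Total: 22 + 2 = 24 days.
24 mod 7 = 3, so 3 days after Thursday is Sunday.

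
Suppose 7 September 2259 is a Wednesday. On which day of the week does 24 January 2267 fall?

From September 7, 2259 to September 7, 2266: 7 years, of which 2 contain a Feb 29 — 5×365 + 2×366 = 2557 days.
September 2266: 30 − 7 = 23 days remain.
Then October (31), November (30), December (31): 31 + 30 + 31 = 92 days.
January 1–24, 2267: 24 days.
Residual: 139 days.
Total: 2696 days.
2696 mod 7 = 1, so 1 day after Wednesday is Thursday.

Thursday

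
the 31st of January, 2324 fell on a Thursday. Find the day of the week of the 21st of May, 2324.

January 2324: 31 − 31 = 0 days remain.
Then February 2324 (29), March (31), April (30): 29 + 31 + 30 = 90 days.
May 1–21, 2324: 21 days.
Total: 0 + 90 + 21 = 111 days.
111 mod 7 = 6, so 6 days after Thursday is Wednesday.

Wednesday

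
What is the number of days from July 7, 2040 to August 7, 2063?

From July 7, 2040 to July 7, 2063: 23 years, of which 5 contain a Feb 29 — 18×365 + 5×366 = 8400 days.
July 2063: 31 − 7 = 24 days remain.
August 1–7, 2063: 7 days.
Residual: 31 days.
Total: 8431 days.

8431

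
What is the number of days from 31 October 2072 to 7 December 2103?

11358

Day-of-year of October 31, 2072: 305.
Day-of-year of December 7, 2103: 341.
2072 has 366 days, so 366 − 305 = 61 days remain in 2072.
Full years 2073–2102: 24 common + 6 leap = 24×365 + 6×366 = 10956 days.
Total: 61 + 10956 + 341 = 11358 days.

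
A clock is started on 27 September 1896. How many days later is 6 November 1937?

15014

From September 27, 1896 to September 27, 1937: 41 years, of which 9 contain a Feb 29 — 32×365 + 9×366 = 14974 days.
(1900 is not a leap year (divisible by 100 but not 400).)
September 1937: 30 − 27 = 3 days remain.
Then October (31): 31 days.
November 1–6, 1937: 6 days.
Residual: 40 days.
Total: 15014 days.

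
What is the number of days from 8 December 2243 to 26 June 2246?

931

Day-of-year of December 8, 2243: 342.
Day-of-year of June 26, 2246: 177.
2243 has 365 days, so 365 − 342 = 23 days remain in 2243.
Full years: 2244: 366; 2245: 365. Sum = 731.
Total: 23 + 731 + 177 = 931 days.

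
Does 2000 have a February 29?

2000 is a leap year (divisible by 400).

Yes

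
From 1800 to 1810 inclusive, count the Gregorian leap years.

2

Years divisible by 4 in [1800, 1810]: 1800, 1804, 1808.
Of these, 1800 is divisible by 100 but not 400, so not leap.
Leap years: 3 − 1 = 2.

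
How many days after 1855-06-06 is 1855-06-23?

Within June 1855: 23 − 6 = 17 days.

17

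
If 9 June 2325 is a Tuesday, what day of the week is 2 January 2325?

Friday

Count forward from the earlier date (January 2, 2325) to the later (June 9, 2325):
January 2325: 31 − 2 = 29 days remain.
Then February 2325 (28), March (31), April (30), May (31): 28 + 31 + 30 + 31 = 120 days.
June 1–9, 2325: 9 days.
Total: 29 + 120 + 9 = 158 days.
158 mod 7 = 4, so 4 days before Tuesday is Friday.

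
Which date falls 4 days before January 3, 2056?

December 30, 2055

Count 4 days before January 3, 2056:
Day-of-year of December 30, 2055: 364.
Day-of-year of January 3, 2056: 3.
2055 has 365 days, so 365 − 364 = 1 days remain in 2055.
Total: 1 + 3 = 4 days.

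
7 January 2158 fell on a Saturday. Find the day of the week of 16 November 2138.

Sunday

Count forward from the earlier date (November 16, 2138) to the later (January 7, 2158):
From November 16, 2138 to November 16, 2157: 19 years, of which 5 contain a Feb 29 — 14×365 + 5×366 = 6940 days.
November 2157: 30 − 16 = 14 days remain.
Then December (31): 31 days.
January 1–7, 2158: 7 days.
Residual: 52 days.
Total: 6992 days.
6992 mod 7 = 6, so 6 days before Saturday is Sunday.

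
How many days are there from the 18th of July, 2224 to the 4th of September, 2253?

From July 18, 2224 to July 18, 2253: 29 years, of which 7 contain a Feb 29 — 22×365 + 7×366 = 10592 days.
July 2253: 31 − 18 = 13 days remain.
Then August (31): 31 days.
September 1–4, 2253: 4 days.
Residual: 48 days.
Total: 10640 days.

10640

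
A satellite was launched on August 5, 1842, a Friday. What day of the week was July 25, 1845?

Day-of-year of August 5, 1842: 217.
Day-of-year of July 25, 1845: 206.
1842 has 365 days, so 365 − 217 = 148 days remain in 1842.
Full years: 1843: 365; 1844: 366. Sum = 731.
Total: 148 + 731 + 206 = 1085 days.
1085 is a multiple of 7, so July 25, 1845 falls on the same weekday: Friday.

Friday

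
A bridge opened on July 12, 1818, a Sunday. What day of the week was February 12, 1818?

Thursday

Count forward from the earlier date (February 12, 1818) to the later (July 12, 1818):
February 1818: 28 − 12 = 16 days remain (1818 is not a leap year, so February has 28 days).
Then March (31), April (30), May (31), June (30): 31 + 30 + 31 + 30 = 122 days.
July 1–12, 1818: 12 days.
Total: 16 + 122 + 12 = 150 days.
150 mod 7 = 3, so 3 days before Sunday is Thursday.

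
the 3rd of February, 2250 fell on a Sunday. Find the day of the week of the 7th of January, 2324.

From February 3, 2250 to February 3, 2323: 73 years, of which 17 contain a Feb 29 — 56×365 + 17×366 = 26662 days.
(2300 is not a leap year (divisible by 100 but not 400).)
February 2323: 28 − 3 = 25 days remain (2323 is not a leap year, so February has 28 days).
Then 10 full months totalling 306 days.
January 1–7, 2324: 7 days.
Residual: 338 days.
Total: 27000 days.
27000 mod 7 = 1, so 1 day after Sunday is Monday.

Monday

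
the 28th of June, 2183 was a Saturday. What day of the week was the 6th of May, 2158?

Saturday

Count forward from the earlier date (May 6, 2158) to the later (June 28, 2183):
Day-of-year of May 6, 2158: 126.
Day-of-year of June 28, 2183: 179.
2158 has 365 days, so 365 − 126 = 239 days remain in 2158.
Full years 2159–2182: 18 common + 6 leap = 18×365 + 6×366 = 8766 days.
Total: 239 + 8766 + 179 = 9184 days.
9184 is a multiple of 7, so the 6th of May, 2158 falls on the same weekday: Saturday.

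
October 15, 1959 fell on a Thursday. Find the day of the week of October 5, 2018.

Day-of-year of October 15, 1959: 288.
Day-of-year of October 5, 2018: 278.
1959 has 365 days, so 365 − 288 = 77 days remain in 1959.
Full years 1960–2017: 43 common + 15 leap = 43×365 + 15×366 = 21185 days.
Total: 77 + 21185 + 278 = 21540 days.
21540 mod 7 = 1, so 1 day after Thursday is Friday.

Friday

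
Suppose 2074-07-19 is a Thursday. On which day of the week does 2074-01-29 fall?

Count forward from the earlier date (January 29, 2074) to the later (July 19, 2074):
January 2074: 31 − 29 = 2 days remain.
Then February 2074 (28), March (31), April (30), May (31), June (30): 28 + 31 + 30 + 31 + 30 = 150 days.
July 1–19, 2074: 19 days.
Total: 2 + 150 + 19 = 171 days.
171 mod 7 = 3, so 3 days before Thursday is Monday.

Monday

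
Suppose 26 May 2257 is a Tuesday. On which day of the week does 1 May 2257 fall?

Count forward from the earlier date (May 1, 2257) to the later (May 26, 2257):
Within May 2257: 26 − 1 = 25 days.
25 mod 7 = 4, so 4 days before Tuesday is Friday.

Friday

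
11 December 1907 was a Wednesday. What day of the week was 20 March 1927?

Day-of-year of December 11, 1907: 345.
Day-of-year of March 20, 1927: 79.
1907 has 365 days, so 365 − 345 = 20 days remain in 1907.
Full years 1908–1926: 14 common + 5 leap = 14×365 + 5×366 = 6940 days.
Total: 20 + 6940 + 79 = 7039 days.
7039 mod 7 = 4, so 4 days after Wednesday is Sunday.

Sunday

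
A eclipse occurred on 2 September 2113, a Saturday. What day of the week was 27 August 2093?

Count forward from the earlier date (August 27, 2093) to the later (September 2, 2113):
From August 27, 2093 to August 27, 2113: 20 years, of which 4 contain a Feb 29 — 16×365 + 4×366 = 7304 days.
(2100 is not a leap year (divisible by 100 but not 400).)
August 2113: 31 − 27 = 4 days remain.
September 1–2, 2113: 2 days.
Residual: 6 days.
Total: 7310 days.
7310 mod 7 = 2, so 2 days before Saturday is Thursday.

Thursday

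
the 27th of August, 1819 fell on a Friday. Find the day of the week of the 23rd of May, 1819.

Count forward from the earlier date (May 23, 1819) to the later (August 27, 1819):
May 1819: 31 − 23 = 8 days remain.
Then June (30), July (31): 30 + 31 = 61 days.
August 1–27, 1819: 27 days.
Total: 8 + 61 + 27 = 96 days.
96 mod 7 = 5, so 5 days before Friday is Sunday.

Sunday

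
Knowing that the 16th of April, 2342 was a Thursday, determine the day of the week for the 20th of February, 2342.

Friday

Count forward from the earlier date (February 20, 2342) to the later (April 16, 2342):
February 2342: 28 − 20 = 8 days remain (2342 is not a leap year, so February has 28 days).
Then March (31): 31 days.
April 1–16, 2342: 16 days.
Total: 8 + 31 + 16 = 55 days.
55 mod 7 = 6, so 6 days before Thursday is Friday.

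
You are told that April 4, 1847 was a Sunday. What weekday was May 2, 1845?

Count forward from the earlier date (May 2, 1845) to the later (April 4, 1847):
May 2, 1845 → May 2, 1846: 365 days.
May 1846: 31 − 2 = 29 days remain.
Then 10 full months totalling 304 days.
April 1–4, 1847: 4 days.
Residual: 337 days.
Total: 702 days.
702 mod 7 = 2, so 2 days before Sunday is Friday.

Friday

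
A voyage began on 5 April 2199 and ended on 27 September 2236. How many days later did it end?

13689

Day-of-year of April 5, 2199: 95.
Day-of-year of September 27, 2236: 271.
2199 has 365 days, so 365 − 95 = 270 days remain in 2199.
Full years 2200–2235: 28 common + 8 leap = 28×365 + 8×366 = 13148 days.
Total: 270 + 13148 + 271 = 13689 days.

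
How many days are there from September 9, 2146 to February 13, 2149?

Day-of-year of September 9, 2146: 252.
Day-of-year of February 13, 2149: 44.
2146 has 365 days, so 365 − 252 = 113 days remain in 2146.
Full years: 2147: 365; 2148: 366. Sum = 731.
Total: 113 + 731 + 44 = 888 days.

888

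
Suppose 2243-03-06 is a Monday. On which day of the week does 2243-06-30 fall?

Friday

March 2243: 31 − 6 = 25 days remain.
Then April (30), May (31): 30 + 31 = 61 days.
June 1–30, 2243: 30 days.
Total: 25 + 61 + 30 = 116 days.
116 mod 7 = 4, so 4 days after Monday is Friday.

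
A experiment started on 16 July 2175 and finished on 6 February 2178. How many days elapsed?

Day-of-year of July 16, 2175: 197.
Day-of-year of February 6, 2178: 37.
2175 has 365 days, so 365 − 197 = 168 days remain in 2175.
Full years: 2176: 366; 2177: 365. Sum = 731.
Total: 168 + 731 + 37 = 936 days.

936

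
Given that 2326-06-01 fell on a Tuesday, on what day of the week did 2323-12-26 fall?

Count forward from the earlier date (December 26, 2323) to the later (June 1, 2326):
Day-of-year of December 26, 2323: 360.
Day-of-year of June 1, 2326: 152.
2323 has 365 days, so 365 − 360 = 5 days remain in 2323.
Full years: 2324: 366; 2325: 365. Sum = 731.
Total: 5 + 731 + 152 = 888 days.
888 mod 7 = 6, so 6 days before Tuesday is Wednesday.

Wednesday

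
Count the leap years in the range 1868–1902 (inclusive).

Years divisible by 4 in [1868, 1902]: 1868, 1872, 1876, 1880, 1884, 1888, 1892, 1896, 1900.
Of these, 1900 is divisible by 100 but not 400, so not leap.
Leap years: 9 − 1 = 8.

8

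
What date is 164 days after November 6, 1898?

April 19, 1899

Count 164 days after November 6, 1898:
November 1898: 30 − 6 = 24 days remain.
Then December (31), January (31), February 1899 (28), March (31): 31 + 31 + 28 + 31 = 121 days.
April 1–19, 1899: 19 days.
Total: 24 + 121 + 19 = 164 days.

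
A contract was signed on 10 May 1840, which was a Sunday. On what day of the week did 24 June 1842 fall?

Friday

Day-of-year of May 10, 1840: 131.
Day-of-year of June 24, 1842: 175.
1840 has 366 days, so 366 − 131 = 235 days remain in 1840.
Full years: 1841: 365. Sum = 365.
Total: 235 + 365 + 175 = 775 days.
775 mod 7 = 5, so 5 days after Sunday is Friday.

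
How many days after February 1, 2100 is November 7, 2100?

279

February 2100: 28 − 1 = 27 days remain (2100 is not a leap year (divisible by 100 but not 400), so February has 28 days).
Then March (31), April (30), May (31), June (30), July (31), August (31), September (30), October (31): 31 + 30 + 31 + 30 + 31 + 31 + 30 + 31 = 245 days.
November 1–7, 2100: 7 days.
Total: 27 + 245 + 7 = 279 days.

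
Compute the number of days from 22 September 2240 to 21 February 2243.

September 22, 2240 → September 22, 2241: 365 days.
September 22, 2241 → September 22, 2242: 365 days.
September 2242: 30 − 22 = 8 days remain.
Then October (31), November (30), December (31), January (31): 31 + 30 + 31 + 31 = 123 days.
February 1–21, 2243: 21 days (2243 is not a leap year).
Residual: 152 days.
Total: 882 days.

882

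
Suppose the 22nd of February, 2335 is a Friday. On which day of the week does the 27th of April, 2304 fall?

Count forward from the earlier date (April 27, 2304) to the later (February 22, 2335):
Day-of-year of April 27, 2304: 118.
Day-of-year of February 22, 2335: 53.
2304 has 366 days, so 366 − 118 = 248 days remain in 2304.
Full years 2305–2334: 23 common + 7 leap = 23×365 + 7×366 = 10957 days.
Total: 248 + 10957 + 53 = 11258 days.
11258 mod 7 = 2, so 2 days before Friday is Wednesday.

Wednesday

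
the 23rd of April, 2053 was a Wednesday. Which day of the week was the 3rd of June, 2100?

Day-of-year of April 23, 2053: 113.
Day-of-year of June 3, 2100: 154.
2053 has 365 days, so 365 − 113 = 252 days remain in 2053.
Full years 2054–2099: 35 common + 11 leap = 35×365 + 11×366 = 16801 days.
Total: 252 + 16801 + 154 = 17207 days.
17207 mod 7 = 1, so 1 day after Wednesday is Thursday.

Thursday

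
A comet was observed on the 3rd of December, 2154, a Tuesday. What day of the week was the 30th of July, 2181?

Day-of-year of December 3, 2154: 337.
Day-of-year of July 30, 2181: 211.
2154 has 365 days, so 365 − 337 = 28 days remain in 2154.
Full years 2155–2180: 19 common + 7 leap = 19×365 + 7×366 = 9497 days.
Total: 28 + 9497 + 211 = 9736 days.
9736 mod 7 = 6, so 6 days after Tuesday is Monday.

Monday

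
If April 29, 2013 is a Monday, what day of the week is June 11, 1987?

Thursday

Count forward from the earlier date (June 11, 1987) to the later (April 29, 2013):
From June 11, 1987 to June 11, 2012: 25 years, of which 7 contain a Feb 29 — 18×365 + 7×366 = 9132 days.
(2000 is a leap year (divisible by 400).)
June 2012: 30 − 11 = 19 days remain.
Then 9 full months totalling 274 days.
April 1–29, 2013: 29 days.
Residual: 322 days.
Total: 9454 days.
9454 mod 7 = 4, so 4 days before Monday is Thursday.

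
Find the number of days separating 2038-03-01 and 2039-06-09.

Day-of-year of March 1, 2038: 60.
Day-of-year of June 9, 2039: 160.
2038 has 365 days, so 365 − 60 = 305 days remain in 2038.
Total: 305 + 160 = 465 days.

465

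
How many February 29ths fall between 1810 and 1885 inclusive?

19

Years divisible by 4: 1812, 1816, …, 1884 — 19 in all.
No century exceptions apply. Count: 19.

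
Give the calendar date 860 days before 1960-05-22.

1958-01-13

Count 860 days before May 22, 1960:
Day-of-year of January 13, 1958: 13.
Day-of-year of May 22, 1960: 143.
1958 has 365 days, so 365 − 13 = 352 days remain in 1958.
Full years: 1959: 365. Sum = 365.
Total: 352 + 365 + 143 = 860 days.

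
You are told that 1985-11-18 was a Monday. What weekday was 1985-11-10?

Count forward from the earlier date (November 10, 1985) to the later (November 18, 1985):
Within November 1985: 18 − 10 = 8 days.
8 mod 7 = 1, so 1 day before Monday is Sunday.

Sunday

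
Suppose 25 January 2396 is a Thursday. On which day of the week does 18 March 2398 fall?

January 2396: 31 − 25 = 6 days remain.
Then 25 full months totalling 759 days.
March 1–18, 2398: 18 days.
Total: 6 + 759 + 18 = 783 days.
783 mod 7 = 6, so 6 days after Thursday is Wednesday.

Wednesday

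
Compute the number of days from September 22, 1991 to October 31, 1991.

39

September 1991: 30 − 22 = 8 days remain.
October 1–31, 1991: 31 days.
Total: 8 + 31 = 39 days.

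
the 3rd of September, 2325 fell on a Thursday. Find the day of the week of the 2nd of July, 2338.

From September 3, 2325 to September 3, 2337: 12 years, of which 3 contain a Feb 29 — 9×365 + 3×366 = 4383 days.
September 2337: 30 − 3 = 27 days remain.
Then 9 full months totalling 273 days.
July 1–2, 2338: 2 days.
Residual: 302 days.
Total: 4685 days.
4685 mod 7 = 2, so 2 days after Thursday is Saturday.

Saturday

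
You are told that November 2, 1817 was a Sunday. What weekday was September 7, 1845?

From November 2, 1817 to November 2, 1844: 27 years, of which 7 contain a Feb 29 — 20×365 + 7×366 = 9862 days.
November 1844: 30 − 2 = 28 days remain.
Then 9 full months totalling 274 days.
September 1–7, 1845: 7 days.
Residual: 309 days.
Total: 10171 days.
10171 is a multiple of 7, so September 7, 1845 falls on the same weekday: Sunday.

Sunday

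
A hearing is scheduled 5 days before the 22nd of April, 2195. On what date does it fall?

the 17th of April, 2195

Count 5 days before April 22, 2195:
Within April 2195: 22 − 17 = 5 days.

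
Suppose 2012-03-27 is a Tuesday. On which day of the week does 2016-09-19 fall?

Day-of-year of March 27, 2012: 87.
Day-of-year of September 19, 2016: 263.
2012 has 366 days, so 366 − 87 = 279 days remain in 2012.
Full years: 2013: 365; 2014: 365; 2015: 365. Sum = 1095.
Total: 279 + 1095 + 263 = 1637 days.
1637 mod 7 = 6, so 6 days after Tuesday is Monday.

Monday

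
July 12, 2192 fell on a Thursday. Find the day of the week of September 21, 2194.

Sunday

Day-of-year of July 12, 2192: 194.
Day-of-year of September 21, 2194: 264.
2192 has 366 days, so 366 − 194 = 172 days remain in 2192.
Full years: 2193: 365. Sum = 365.
Total: 172 + 365 + 264 = 801 days.
801 mod 7 = 3, so 3 days after Thursday is Sunday.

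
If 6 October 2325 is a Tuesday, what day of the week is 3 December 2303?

Count forward from the earlier date (December 3, 2303) to the later (October 6, 2325):
From December 3, 2303 to December 3, 2324: 21 years, of which 6 contain a Feb 29 — 15×365 + 6×366 = 7671 days.
December 2324: 31 − 3 = 28 days remain.
Then 9 full months totalling 273 days.
October 1–6, 2325: 6 days.
Residual: 307 days.
Total: 7978 days.
7978 mod 7 = 5, so 5 days before Tuesday is Thursday.

Thursday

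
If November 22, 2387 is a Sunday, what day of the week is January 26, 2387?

Count forward from the earlier date (January 26, 2387) to the later (November 22, 2387):
January 2387: 31 − 26 = 5 days remain.
Then 9 full months totalling 273 days.
November 1–22, 2387: 22 days.
Total: 5 + 273 + 22 = 300 days.
300 mod 7 = 6, so 6 days before Sunday is Monday.

Monday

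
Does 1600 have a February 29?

Yes

1600 is a leap year (divisible by 400).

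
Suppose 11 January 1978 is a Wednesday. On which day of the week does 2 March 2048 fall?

Monday

From January 11, 1978 to January 11, 2048: 70 years, of which 17 contain a Feb 29 — 53×365 + 17×366 = 25567 days.
(2000 is a leap year (divisible by 400).)
January 2048: 31 − 11 = 20 days remain.
Then February 2048 (29): 29 days.
March 1–2, 2048: 2 days.
Residual: 51 days.
Total: 25618 days.
25618 mod 7 = 5, so 5 days after Wednesday is Monday.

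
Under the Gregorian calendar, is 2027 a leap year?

No

2027 is not a leap year.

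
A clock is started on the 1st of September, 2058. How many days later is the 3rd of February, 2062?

September 1, 2058 → September 1, 2059: 365 days.
September 1, 2059 → September 1, 2060: 366 days (2060 is a leap year).
September 1, 2060 → September 1, 2061: 365 days.
September 2061: 30 − 1 = 29 days remain.
Then October (31), November (30), December (31), January (31): 31 + 30 + 31 + 31 = 123 days.
February 1–3, 2062: 3 days (2062 is not a leap year).
Residual: 155 days.
Total: 1251 days.

1251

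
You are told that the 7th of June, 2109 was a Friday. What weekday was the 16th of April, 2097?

Count forward from the earlier date (April 16, 2097) to the later (June 7, 2109):
From April 16, 2097 to April 16, 2109: 12 years, of which 2 contain a Feb 29 — 10×365 + 2×366 = 4382 days.
(2100 is not a leap year (divisible by 100 but not 400).)
April 2109: 30 − 16 = 14 days remain.
Then May (31): 31 days.
June 1–7, 2109: 7 days.
Residual: 52 days.
Total: 4434 days.
4434 mod 7 = 3, so 3 days before Friday is Tuesday.

Tuesday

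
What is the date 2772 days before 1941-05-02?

1933-09-29

Count 2772 days before May 2, 1941:
Day-of-year of September 29, 1933: 272.
Day-of-year of May 2, 1941: 122.
1933 has 365 days, so 365 − 272 = 93 days remain in 1933.
Full years 1934–1940: 5 common + 2 leap = 5×365 + 2×366 = 2557 days.
Total: 93 + 2557 + 122 = 2772 days.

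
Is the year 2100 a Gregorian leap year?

No

2100 is not a leap year (divisible by 100 but not 400).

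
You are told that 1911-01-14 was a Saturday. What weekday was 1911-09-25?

January 1911: 31 − 14 = 17 days remain.
Then February 1911 (28), March (31), April (30), May (31), June (30), July (31), August (31): 28 + 31 + 30 + 31 + 30 + 31 + 31 = 212 days.
September 1–25, 1911: 25 days.
Total: 17 + 212 + 25 = 254 days.
254 mod 7 = 2, so 2 days after Saturday is Monday.

Monday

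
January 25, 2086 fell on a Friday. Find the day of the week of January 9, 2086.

Wednesday

Count forward from the earlier date (January 9, 2086) to the later (January 25, 2086):
Within January 2086: 25 − 9 = 16 days.
16 mod 7 = 2, so 2 days before Friday is Wednesday.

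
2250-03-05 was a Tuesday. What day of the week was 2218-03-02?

Count forward from the earlier date (March 2, 2218) to the later (March 5, 2250):
From March 2, 2218 to March 2, 2250: 32 years, of which 8 contain a Feb 29 — 24×365 + 8×366 = 11688 days.
Within March 2250: 5 − 2 = 3 days.
Total: 11691 days.
11691 mod 7 = 1, so 1 day before Tuesday is Monday.

Monday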